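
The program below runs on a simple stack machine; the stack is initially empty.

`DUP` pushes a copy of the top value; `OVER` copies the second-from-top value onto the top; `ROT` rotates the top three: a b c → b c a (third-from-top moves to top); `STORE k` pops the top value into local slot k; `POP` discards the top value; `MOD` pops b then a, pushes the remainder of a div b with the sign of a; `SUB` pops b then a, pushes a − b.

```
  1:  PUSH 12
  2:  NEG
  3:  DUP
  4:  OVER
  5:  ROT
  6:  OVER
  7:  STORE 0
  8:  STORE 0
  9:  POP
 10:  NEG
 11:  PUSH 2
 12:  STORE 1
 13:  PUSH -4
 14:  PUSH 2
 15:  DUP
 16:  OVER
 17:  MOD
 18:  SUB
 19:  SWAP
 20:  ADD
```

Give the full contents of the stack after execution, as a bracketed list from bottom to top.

PUSH 12 : 12
NEG     : -12
DUP     : -12 -12
OVER    : -12 -12 -12
ROT     : -12 -12 -12
OVER    : -12 -12 -12 -12
STORE 0 : -12 -12 -12
STORE 0 : -12 -12
POP     : -12
NEG     : 12
PUSH 2  : 12 2
STORE 1 : 12
PUSH -4 : 12 -4
PUSH 2  : 12 -4 2
DUP     : 12 -4 2 2
OVER    : 12 -4 2 2 2
MOD     : 12 -4 2 0
SUB     : 12 -4 2
SWAP    : 12 2 -4
ADD     : 12 -2

[12, -2]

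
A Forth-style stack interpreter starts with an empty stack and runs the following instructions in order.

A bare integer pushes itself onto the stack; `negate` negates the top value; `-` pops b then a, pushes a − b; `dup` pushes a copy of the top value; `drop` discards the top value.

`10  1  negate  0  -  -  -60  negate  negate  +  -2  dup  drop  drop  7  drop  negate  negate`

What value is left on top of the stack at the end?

-49

10      [10]
1       [10, 1]
negate  [10, -1]
0       [10, -1, 0]
-       [10, -1]
-       [11]
-60     [11, -60]
negate  [11, 60]
negate  [11, -60]
+       [-49]
-2      [-49, -2]
dup     [-49, -2, -2]
drop    [-49, -2]
drop    [-49]
7       [-49, 7]
drop    [-49]
negate  [49]
negate  [-49]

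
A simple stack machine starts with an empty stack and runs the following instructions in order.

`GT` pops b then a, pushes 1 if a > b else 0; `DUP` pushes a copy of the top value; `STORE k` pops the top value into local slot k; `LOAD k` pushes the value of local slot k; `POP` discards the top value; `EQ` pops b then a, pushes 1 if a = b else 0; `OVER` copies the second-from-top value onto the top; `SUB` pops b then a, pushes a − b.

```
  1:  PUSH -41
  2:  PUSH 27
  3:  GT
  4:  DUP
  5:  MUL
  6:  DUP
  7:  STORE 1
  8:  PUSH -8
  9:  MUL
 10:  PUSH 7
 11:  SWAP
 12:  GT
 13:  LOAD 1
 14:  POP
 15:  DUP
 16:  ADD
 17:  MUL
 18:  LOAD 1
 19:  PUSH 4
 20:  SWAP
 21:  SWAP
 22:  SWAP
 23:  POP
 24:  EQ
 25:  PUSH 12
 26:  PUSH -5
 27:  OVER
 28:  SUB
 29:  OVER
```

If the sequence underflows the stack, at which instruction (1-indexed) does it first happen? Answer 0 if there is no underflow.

17

PUSH -41  [-41]
PUSH 27   [-41, 27]
GT        [0]
DUP       [0, 0]
MUL       [0]
DUP       [0, 0]
STORE 1   [0]
PUSH -8   [0, -8]
MUL       [0]
PUSH 7    [0, 7]
SWAP      [7, 0]
GT        [1]
LOAD 1    [1, 0]
POP       [1]
DUP       [1, 1]
ADD       [2]
MUL  — needs 2 operands, stack has 1 → underflow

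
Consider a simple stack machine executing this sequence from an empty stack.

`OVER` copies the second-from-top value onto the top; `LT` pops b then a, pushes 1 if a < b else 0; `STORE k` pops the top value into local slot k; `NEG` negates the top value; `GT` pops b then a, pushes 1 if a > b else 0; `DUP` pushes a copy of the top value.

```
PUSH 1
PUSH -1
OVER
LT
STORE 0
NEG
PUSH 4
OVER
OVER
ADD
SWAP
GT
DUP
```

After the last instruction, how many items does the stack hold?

3

PUSH 1   1
PUSH -1  1 -1
OVER     1 -1 1
LT       1 1
STORE 0  1
NEG      -1
PUSH 4   -1 4
OVER     -1 4 -1
OVER     -1 4 -1 4
ADD      -1 4 3
SWAP     -1 3 4
GT       -1 0
DUP      -1 0 0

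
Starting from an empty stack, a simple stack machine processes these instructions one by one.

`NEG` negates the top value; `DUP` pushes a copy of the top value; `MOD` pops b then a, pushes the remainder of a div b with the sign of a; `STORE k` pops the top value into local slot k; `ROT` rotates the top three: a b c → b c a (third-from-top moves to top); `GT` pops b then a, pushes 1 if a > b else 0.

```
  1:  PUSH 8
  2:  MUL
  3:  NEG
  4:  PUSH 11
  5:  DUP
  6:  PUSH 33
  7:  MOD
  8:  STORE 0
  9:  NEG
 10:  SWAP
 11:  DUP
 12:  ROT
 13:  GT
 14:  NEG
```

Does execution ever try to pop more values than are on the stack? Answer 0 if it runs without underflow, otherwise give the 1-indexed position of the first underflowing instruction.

PUSH 8 : 8
MUL  — needs 2 operands, stack has 1 → underflow

2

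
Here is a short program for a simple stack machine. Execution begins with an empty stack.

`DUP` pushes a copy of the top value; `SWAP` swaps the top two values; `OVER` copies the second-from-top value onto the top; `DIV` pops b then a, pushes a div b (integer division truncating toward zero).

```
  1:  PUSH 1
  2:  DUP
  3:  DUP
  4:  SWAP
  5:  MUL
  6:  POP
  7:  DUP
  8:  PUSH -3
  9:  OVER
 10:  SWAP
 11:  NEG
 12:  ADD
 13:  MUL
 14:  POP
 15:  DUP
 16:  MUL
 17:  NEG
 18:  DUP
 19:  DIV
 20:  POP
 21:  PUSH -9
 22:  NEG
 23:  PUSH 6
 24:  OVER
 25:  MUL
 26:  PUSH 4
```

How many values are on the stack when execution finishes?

PUSH 1  : [1]
DUP     : [1, 1]
DUP     : [1, 1, 1]
SWAP    : [1, 1, 1]
MUL     : [1, 1]
POP     : [1]
DUP     : [1, 1]
PUSH -3 : [1, 1, -3]
OVER    : [1, 1, -3, 1]
SWAP    : [1, 1, 1, -3]
NEG     : [1, 1, 1, 3]
ADD     : [1, 1, 4]
MUL     : [1, 4]
POP     : [1]
DUP     : [1, 1]
MUL     : [1]
NEG     : [-1]
DUP     : [-1, -1]
DIV     : [1]
POP     : []
PUSH -9 : [-9]
NEG     : [9]
PUSH 6  : [9, 6]
OVER    : [9, 6, 9]
MUL     : [9, 54]
PUSH 4  : [9, 54, 4]

3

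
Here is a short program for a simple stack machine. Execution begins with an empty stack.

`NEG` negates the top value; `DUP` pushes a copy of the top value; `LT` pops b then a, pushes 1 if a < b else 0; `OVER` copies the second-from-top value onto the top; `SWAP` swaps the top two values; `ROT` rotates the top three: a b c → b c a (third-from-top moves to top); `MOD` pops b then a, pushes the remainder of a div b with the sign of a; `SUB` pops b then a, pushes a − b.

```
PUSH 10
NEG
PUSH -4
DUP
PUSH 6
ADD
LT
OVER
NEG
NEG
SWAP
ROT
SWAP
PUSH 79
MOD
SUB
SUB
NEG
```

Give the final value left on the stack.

PUSH 10 : [10]
NEG     : [-10]
PUSH -4 : [-10, -4]
DUP     : [-10, -4, -4]
PUSH 6  : [-10, -4, -4, 6]
ADD     : [-10, -4, 2]
LT      : [-10, 1]
OVER    : [-10, 1, -10]
NEG     : [-10, 1, 10]
NEG     : [-10, 1, -10]
SWAP    : [-10, -10, 1]
ROT     : [-10, 1, -10]
SWAP    : [-10, -10, 1]
PUSH 79 : [-10, -10, 1, 79]
MOD     : [-10, -10, 1]
SUB     : [-10, -11]
SUB     : [1]
NEG     : [-1]

-1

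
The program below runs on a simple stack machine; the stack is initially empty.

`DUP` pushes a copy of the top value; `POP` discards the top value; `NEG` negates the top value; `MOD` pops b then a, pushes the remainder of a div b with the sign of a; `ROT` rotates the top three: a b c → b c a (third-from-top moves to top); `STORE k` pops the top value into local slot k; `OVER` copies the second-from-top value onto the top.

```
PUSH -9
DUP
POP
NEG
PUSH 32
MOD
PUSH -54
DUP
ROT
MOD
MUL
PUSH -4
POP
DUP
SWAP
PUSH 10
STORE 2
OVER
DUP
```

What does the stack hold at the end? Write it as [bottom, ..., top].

PUSH -9  → -9
DUP      → -9 -9
POP      → -9
NEG      → 9
PUSH 32  → 9 32
MOD      → 9
PUSH -54 → 9 -54
DUP      → 9 -54 -54
ROT      → -54 -54 9
MOD      → -54 0
MUL      → 0
PUSH -4  → 0 -4
POP      → 0
DUP      → 0 0
SWAP     → 0 0
PUSH 10  → 0 0 10
STORE 2  → 0 0
OVER     → 0 0 0
DUP      → 0 0 0 0

[0, 0, 0, 0]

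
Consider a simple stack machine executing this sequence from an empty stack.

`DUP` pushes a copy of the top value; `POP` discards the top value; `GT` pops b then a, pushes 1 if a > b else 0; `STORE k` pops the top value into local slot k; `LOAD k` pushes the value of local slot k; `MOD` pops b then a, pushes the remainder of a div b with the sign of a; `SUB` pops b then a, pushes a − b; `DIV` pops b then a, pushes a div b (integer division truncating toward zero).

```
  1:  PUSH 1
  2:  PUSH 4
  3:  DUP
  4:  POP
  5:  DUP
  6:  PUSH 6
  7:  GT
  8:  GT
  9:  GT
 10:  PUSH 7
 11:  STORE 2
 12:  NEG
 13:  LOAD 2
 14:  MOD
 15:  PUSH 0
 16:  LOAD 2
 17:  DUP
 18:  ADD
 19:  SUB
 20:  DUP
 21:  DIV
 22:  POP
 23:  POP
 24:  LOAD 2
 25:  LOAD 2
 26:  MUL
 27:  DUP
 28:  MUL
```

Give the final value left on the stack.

2401

PUSH 1  → [1]
PUSH 4  → [1, 4]
DUP     → [1, 4, 4]
POP     → [1, 4]
DUP     → [1, 4, 4]
PUSH 6  → [1, 4, 4, 6]
GT      → [1, 4, 0]
GT      → [1, 1]
GT      → [0]
PUSH 7  → [0, 7]
STORE 2 → [0]
NEG     → [0]
LOAD 2  → [0, 7]
MOD     → [0]
PUSH 0  → [0, 0]
LOAD 2  → [0, 0, 7]
DUP     → [0, 0, 7, 7]
ADD     → [0, 0, 14]
SUB     → [0, -14]
DUP     → [0, -14, -14]
DIV     → [0, 1]
POP     → [0]
POP     → []
LOAD 2  → [7]
LOAD 2  → [7, 7]
MUL     → [49]
DUP     → [49, 49]
MUL     → [2401]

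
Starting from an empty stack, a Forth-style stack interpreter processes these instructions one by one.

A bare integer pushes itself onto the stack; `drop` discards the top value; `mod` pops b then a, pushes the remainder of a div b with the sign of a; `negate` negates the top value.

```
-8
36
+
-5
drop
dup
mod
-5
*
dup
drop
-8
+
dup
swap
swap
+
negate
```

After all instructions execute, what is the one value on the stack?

-8      [-8]
36      [-8, 36]
+       [28]
-5      [28, -5]
drop    [28]
dup     [28, 28]
mod     [0]
-5      [0, -5]
*       [0]
dup     [0, 0]
drop    [0]
-8      [0, -8]
+       [-8]
dup     [-8, -8]
swap    [-8, -8]
swap    [-8, -8]
+       [-16]
negate  [16]

16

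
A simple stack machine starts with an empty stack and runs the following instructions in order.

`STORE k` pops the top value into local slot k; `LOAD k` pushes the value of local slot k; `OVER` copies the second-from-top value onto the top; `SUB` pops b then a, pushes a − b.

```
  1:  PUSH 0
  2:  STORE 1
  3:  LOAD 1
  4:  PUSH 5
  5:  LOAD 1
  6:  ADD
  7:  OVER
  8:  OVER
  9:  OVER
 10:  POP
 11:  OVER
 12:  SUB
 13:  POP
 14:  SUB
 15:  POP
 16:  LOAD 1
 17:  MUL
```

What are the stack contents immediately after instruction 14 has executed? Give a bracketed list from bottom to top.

[0, 5]

PUSH 0  : 0
STORE 1 : (empty)
LOAD 1  : 0
PUSH 5  : 0 5
LOAD 1  : 0 5 0
ADD     : 0 5
OVER    : 0 5 0
OVER    : 0 5 0 5
OVER    : 0 5 0 5 0
POP     : 0 5 0 5
OVER    : 0 5 0 5 0
SUB     : 0 5 0 5
POP     : 0 5 0
SUB     : 0 5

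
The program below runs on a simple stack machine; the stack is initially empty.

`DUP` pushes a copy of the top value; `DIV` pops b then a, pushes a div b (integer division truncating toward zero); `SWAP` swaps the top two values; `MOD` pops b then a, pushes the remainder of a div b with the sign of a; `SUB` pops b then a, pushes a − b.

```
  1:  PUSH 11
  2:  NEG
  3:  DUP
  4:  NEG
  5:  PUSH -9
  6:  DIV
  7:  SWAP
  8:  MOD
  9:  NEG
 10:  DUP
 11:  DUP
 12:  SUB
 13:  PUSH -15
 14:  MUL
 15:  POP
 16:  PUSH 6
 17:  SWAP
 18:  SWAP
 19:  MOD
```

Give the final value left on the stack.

1

PUSH 11   [11]
NEG       [-11]
DUP       [-11, -11]
NEG       [-11, 11]
PUSH -9   [-11, 11, -9]
DIV       [-11, -1]
SWAP      [-1, -11]
MOD       [-1]
NEG       [1]
DUP       [1, 1]
DUP       [1, 1, 1]
SUB       [1, 0]
PUSH -15  [1, 0, -15]
MUL       [1, 0]
POP       [1]
PUSH 6    [1, 6]
SWAP      [6, 1]
SWAP      [1, 6]
MOD       [1]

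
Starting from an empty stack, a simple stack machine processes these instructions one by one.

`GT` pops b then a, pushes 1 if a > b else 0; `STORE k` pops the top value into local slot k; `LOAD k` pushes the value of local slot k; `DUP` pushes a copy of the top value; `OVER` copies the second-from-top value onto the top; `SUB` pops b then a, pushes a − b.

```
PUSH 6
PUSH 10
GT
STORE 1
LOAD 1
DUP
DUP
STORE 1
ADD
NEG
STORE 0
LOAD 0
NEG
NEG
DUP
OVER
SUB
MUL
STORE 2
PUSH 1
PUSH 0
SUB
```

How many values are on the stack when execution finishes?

PUSH 6   [6]
PUSH 10  [6, 10]
GT       [0]
STORE 1  []
LOAD 1   [0]
DUP      [0, 0]
DUP      [0, 0, 0]
STORE 1  [0, 0]
ADD      [0]
NEG      [0]
STORE 0  []
LOAD 0   [0]
NEG      [0]
NEG      [0]
DUP      [0, 0]
OVER     [0, 0, 0]
SUB      [0, 0]
MUL      [0]
STORE 2  []
PUSH 1   [1]
PUSH 0   [1, 0]
SUB      [1]

1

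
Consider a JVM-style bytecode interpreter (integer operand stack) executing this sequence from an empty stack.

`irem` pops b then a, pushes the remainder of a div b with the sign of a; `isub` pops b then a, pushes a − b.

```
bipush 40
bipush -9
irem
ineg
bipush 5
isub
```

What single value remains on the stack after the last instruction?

bipush 40  40
bipush -9  40 -9
irem       4
ineg       -4
bipush 5   -4 5
isub       -9

-9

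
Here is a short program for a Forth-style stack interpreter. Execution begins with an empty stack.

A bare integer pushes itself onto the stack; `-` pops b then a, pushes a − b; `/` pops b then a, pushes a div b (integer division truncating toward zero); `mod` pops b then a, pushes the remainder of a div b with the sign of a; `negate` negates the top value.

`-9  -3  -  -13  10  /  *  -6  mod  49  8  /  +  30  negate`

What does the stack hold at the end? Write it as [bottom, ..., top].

[6, -30]

-9     : -9
-3     : -9 -3
-      : -6
-13    : -6 -13
10     : -6 -13 10
/      : -6 -1
*      : 6
-6     : 6 -6
mod    : 0
49     : 0 49
8      : 0 49 8
/      : 0 6
+      : 6
30     : 6 30
negate : 6 -30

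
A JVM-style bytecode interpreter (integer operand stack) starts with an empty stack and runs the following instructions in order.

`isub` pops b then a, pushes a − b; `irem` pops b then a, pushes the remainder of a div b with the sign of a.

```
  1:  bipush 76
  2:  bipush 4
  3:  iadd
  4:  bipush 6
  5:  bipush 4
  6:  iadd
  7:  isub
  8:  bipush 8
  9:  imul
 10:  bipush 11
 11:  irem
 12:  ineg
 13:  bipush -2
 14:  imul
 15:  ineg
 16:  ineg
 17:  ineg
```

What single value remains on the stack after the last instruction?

bipush 76 -> [76]
bipush 4  -> [76, 4]
iadd      -> [80]
bipush 6  -> [80, 6]
bipush 4  -> [80, 6, 4]
iadd      -> [80, 10]
isub      -> [70]
bipush 8  -> [70, 8]
imul      -> [560]
bipush 11 -> [560, 11]
irem      -> [10]
ineg      -> [-10]
bipush -2 -> [-10, -2]
imul      -> [20]
ineg      -> [-20]
ineg      -> [20]
ineg      -> [-20]

-20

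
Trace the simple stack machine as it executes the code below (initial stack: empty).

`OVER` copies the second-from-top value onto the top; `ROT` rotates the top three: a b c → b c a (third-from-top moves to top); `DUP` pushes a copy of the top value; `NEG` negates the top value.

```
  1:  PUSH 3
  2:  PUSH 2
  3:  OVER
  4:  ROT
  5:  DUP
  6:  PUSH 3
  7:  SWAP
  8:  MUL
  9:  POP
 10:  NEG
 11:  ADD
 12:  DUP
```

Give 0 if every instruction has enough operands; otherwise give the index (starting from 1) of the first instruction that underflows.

PUSH 3 → [3]
PUSH 2 → [3, 2]
OVER   → [3, 2, 3]
ROT    → [2, 3, 3]
DUP    → [2, 3, 3, 3]
PUSH 3 → [2, 3, 3, 3, 3]
SWAP   → [2, 3, 3, 3, 3]
MUL    → [2, 3, 3, 9]
POP    → [2, 3, 3]
NEG    → [2, 3, -3]
ADD    → [2, 0]
DUP    → [2, 0, 0]

0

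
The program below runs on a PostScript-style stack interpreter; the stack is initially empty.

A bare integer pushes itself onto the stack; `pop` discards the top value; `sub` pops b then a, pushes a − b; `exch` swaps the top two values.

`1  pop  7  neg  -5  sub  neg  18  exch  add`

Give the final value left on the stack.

20

1    : [1]
pop  : []
7    : [7]
neg  : [-7]
-5   : [-7, -5]
sub  : [-2]
neg  : [2]
18   : [2, 18]
exch : [18, 2]
add  : [20]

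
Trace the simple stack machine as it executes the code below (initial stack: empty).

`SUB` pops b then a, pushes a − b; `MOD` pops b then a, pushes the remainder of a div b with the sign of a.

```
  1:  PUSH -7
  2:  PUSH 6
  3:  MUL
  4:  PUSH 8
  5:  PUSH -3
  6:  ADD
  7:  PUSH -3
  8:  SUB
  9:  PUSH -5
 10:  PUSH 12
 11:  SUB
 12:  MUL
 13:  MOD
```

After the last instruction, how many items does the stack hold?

1

PUSH -7 : [-7]
PUSH 6  : [-7, 6]
MUL     : [-42]
PUSH 8  : [-42, 8]
PUSH -3 : [-42, 8, -3]
ADD     : [-42, 5]
PUSH -3 : [-42, 5, -3]
SUB     : [-42, 8]
PUSH -5 : [-42, 8, -5]
PUSH 12 : [-42, 8, -5, 12]
SUB     : [-42, 8, -17]
MUL     : [-42, -136]
MOD     : [-42]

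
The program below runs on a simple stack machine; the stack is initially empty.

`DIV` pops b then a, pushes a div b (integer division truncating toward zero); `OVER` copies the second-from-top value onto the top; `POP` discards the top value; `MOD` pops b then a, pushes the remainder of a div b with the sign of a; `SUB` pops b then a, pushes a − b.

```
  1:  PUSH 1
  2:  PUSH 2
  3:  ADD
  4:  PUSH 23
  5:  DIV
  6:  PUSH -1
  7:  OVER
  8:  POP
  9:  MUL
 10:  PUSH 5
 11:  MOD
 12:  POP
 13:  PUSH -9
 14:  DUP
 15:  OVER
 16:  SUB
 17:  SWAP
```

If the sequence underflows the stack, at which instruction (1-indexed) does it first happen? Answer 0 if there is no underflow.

PUSH 1   1
PUSH 2   1 2
ADD      3
PUSH 23  3 23
DIV      0
PUSH -1  0 -1
OVER     0 -1 0
POP      0 -1
MUL      0
PUSH 5   0 5
MOD      0
POP      (empty)
PUSH -9  -9
DUP      -9 -9
OVER     -9 -9 -9
SUB      -9 0
SWAP     0 -9

0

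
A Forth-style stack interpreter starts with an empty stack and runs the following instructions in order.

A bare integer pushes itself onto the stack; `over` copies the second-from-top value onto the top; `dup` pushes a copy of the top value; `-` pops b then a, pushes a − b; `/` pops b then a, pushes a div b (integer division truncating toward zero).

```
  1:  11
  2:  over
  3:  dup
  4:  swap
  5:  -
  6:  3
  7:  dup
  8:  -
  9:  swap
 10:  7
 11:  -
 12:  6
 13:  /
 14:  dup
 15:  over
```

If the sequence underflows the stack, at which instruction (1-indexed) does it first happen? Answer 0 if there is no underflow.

2

11 → [11]
over  — needs 2 operands, stack has 1 → underflow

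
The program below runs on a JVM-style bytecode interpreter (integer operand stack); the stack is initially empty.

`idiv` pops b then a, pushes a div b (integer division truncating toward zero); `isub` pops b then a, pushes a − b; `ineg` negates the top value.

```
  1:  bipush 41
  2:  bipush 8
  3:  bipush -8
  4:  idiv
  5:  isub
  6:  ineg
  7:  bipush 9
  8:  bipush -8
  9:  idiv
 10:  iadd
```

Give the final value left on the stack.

-43

bipush 41 → 41
bipush 8  → 41 8
bipush -8 → 41 8 -8
idiv      → 41 -1
isub      → 42
ineg      → -42
bipush 9  → -42 9
bipush -8 → -42 9 -8
idiv      → -42 -1
iadd      → -43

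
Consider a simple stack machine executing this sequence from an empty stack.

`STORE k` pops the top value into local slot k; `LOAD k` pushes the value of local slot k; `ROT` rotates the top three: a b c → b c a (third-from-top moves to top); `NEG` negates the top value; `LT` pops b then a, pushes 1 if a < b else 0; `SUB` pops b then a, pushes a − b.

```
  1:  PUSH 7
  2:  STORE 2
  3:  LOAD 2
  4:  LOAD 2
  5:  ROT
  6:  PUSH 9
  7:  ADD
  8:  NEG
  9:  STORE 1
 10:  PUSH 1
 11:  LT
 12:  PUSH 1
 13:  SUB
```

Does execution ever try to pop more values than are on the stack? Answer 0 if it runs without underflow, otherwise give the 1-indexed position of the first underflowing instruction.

5

PUSH 7   7
STORE 2  (empty)
LOAD 2   7
LOAD 2   7 7
ROT  — needs 3 operands, stack has 2 → underflow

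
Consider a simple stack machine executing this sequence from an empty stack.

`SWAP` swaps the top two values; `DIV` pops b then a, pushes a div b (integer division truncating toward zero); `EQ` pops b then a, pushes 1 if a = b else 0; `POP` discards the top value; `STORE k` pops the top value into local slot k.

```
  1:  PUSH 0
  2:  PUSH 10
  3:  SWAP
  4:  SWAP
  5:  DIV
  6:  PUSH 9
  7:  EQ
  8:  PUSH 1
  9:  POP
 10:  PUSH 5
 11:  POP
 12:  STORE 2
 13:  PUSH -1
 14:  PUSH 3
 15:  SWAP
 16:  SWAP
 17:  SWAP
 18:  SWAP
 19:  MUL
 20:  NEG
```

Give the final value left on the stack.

PUSH 0   [0]
PUSH 10  [0, 10]
SWAP     [10, 0]
SWAP     [0, 10]
DIV      [0]
PUSH 9   [0, 9]
EQ       [0]
PUSH 1   [0, 1]
POP      [0]
PUSH 5   [0, 5]
POP      [0]
STORE 2  []
PUSH -1  [-1]
PUSH 3   [-1, 3]
SWAP     [3, -1]
SWAP     [-1, 3]
SWAP     [3, -1]
SWAP     [-1, 3]
MUL      [-3]
NEG      [3]

3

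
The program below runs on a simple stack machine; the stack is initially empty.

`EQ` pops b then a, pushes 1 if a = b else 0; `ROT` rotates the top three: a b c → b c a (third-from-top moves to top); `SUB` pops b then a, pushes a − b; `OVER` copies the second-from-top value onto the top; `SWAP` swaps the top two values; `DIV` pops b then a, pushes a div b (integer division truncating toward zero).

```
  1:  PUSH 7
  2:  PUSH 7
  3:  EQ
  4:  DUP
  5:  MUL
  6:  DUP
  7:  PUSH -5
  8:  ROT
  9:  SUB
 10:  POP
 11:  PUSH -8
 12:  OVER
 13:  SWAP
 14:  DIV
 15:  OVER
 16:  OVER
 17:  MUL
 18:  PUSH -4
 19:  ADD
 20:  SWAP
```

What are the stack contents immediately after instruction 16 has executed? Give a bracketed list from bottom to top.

PUSH 7  → [7]
PUSH 7  → [7, 7]
EQ      → [1]
DUP     → [1, 1]
MUL     → [1]
DUP     → [1, 1]
PUSH -5 → [1, 1, -5]
ROT     → [1, -5, 1]
SUB     → [1, -6]
POP     → [1]
PUSH -8 → [1, -8]
OVER    → [1, -8, 1]
SWAP    → [1, 1, -8]
DIV     → [1, 0]
OVER    → [1, 0, 1]
OVER    → [1, 0, 1, 0]

[1, 0, 1, 0]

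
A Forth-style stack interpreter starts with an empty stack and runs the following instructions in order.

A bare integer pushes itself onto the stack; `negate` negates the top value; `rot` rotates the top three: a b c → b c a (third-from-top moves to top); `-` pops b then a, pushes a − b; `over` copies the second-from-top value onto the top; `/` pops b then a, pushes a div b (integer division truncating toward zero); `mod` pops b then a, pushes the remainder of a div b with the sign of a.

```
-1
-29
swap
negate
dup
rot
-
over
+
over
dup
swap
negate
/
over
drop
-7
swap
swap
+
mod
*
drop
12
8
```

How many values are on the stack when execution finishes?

-1     : [-1]
-29    : [-1, -29]
swap   : [-29, -1]
negate : [-29, 1]
dup    : [-29, 1, 1]
rot    : [1, 1, -29]
-      : [1, 30]
over   : [1, 30, 1]
+      : [1, 31]
over   : [1, 31, 1]
dup    : [1, 31, 1, 1]
swap   : [1, 31, 1, 1]
negate : [1, 31, 1, -1]
/      : [1, 31, -1]
over   : [1, 31, -1, 31]
drop   : [1, 31, -1]
-7     : [1, 31, -1, -7]
swap   : [1, 31, -7, -1]
swap   : [1, 31, -1, -7]
+      : [1, 31, -8]
mod    : [1, 7]
*      : [7]
drop   : []
12     : [12]
8      : [12, 8]

2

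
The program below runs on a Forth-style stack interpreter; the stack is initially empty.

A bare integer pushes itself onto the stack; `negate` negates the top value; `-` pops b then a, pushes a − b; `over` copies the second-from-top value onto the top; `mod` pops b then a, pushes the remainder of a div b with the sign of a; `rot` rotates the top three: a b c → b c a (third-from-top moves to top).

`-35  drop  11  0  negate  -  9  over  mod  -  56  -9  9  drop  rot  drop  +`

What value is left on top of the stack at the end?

47

-35     [-35]
drop    []
11      [11]
0       [11, 0]
negate  [11, 0]
-       [11]
9       [11, 9]
over    [11, 9, 11]
mod     [11, 9]
-       [2]
56      [2, 56]
-9      [2, 56, -9]
9       [2, 56, -9, 9]
drop    [2, 56, -9]
rot     [56, -9, 2]
drop    [56, -9]
+       [47]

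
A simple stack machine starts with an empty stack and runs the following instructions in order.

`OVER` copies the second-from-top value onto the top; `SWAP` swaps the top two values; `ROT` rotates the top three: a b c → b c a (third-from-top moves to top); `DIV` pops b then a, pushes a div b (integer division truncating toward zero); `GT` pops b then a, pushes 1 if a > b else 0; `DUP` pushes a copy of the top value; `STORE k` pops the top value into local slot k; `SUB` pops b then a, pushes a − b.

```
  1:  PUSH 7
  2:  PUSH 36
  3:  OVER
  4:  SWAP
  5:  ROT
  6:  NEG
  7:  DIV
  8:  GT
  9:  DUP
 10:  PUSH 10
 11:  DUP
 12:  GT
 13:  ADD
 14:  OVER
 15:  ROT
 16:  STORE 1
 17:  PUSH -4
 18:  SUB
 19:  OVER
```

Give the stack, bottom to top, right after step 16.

[1, 1]

PUSH 7  : 7
PUSH 36 : 7 36
OVER    : 7 36 7
SWAP    : 7 7 36
ROT     : 7 36 7
NEG     : 7 36 -7
DIV     : 7 -5
GT      : 1
DUP     : 1 1
PUSH 10 : 1 1 10
DUP     : 1 1 10 10
GT      : 1 1 0
ADD     : 1 1
OVER    : 1 1 1
ROT     : 1 1 1
STORE 1 : 1 1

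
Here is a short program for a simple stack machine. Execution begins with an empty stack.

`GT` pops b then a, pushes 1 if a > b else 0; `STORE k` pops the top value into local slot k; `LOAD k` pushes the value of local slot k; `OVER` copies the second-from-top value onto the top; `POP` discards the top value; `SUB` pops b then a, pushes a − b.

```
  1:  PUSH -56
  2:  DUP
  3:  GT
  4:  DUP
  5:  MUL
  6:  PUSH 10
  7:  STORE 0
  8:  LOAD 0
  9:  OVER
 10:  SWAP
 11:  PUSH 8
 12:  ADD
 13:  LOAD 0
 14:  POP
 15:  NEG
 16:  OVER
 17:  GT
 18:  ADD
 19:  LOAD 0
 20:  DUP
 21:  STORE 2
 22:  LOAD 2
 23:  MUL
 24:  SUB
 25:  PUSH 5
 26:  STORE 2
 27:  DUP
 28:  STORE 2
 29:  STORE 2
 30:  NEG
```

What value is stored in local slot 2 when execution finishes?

PUSH -56 → [-56]
DUP      → [-56, -56]
GT       → [0]
DUP      → [0, 0]
MUL      → [0]
PUSH 10  → [0, 10]
STORE 0  → [0]
LOAD 0   → [0, 10]
OVER     → [0, 10, 0]
SWAP     → [0, 0, 10]
PUSH 8   → [0, 0, 10, 8]
ADD      → [0, 0, 18]
LOAD 0   → [0, 0, 18, 10]
POP      → [0, 0, 18]
NEG      → [0, 0, -18]
OVER     → [0, 0, -18, 0]
GT       → [0, 0, 0]
ADD      → [0, 0]
LOAD 0   → [0, 0, 10]
DUP      → [0, 0, 10, 10]
STORE 2  → [0, 0, 10]
LOAD 2   → [0, 0, 10, 10]
MUL      → [0, 0, 100]
SUB      → [0, -100]
PUSH 5   → [0, -100, 5]
STORE 2  → [0, -100]
DUP      → [0, -100, -100]
STORE 2  → [0, -100]
STORE 2  → [0]
NEG      → [0]

-100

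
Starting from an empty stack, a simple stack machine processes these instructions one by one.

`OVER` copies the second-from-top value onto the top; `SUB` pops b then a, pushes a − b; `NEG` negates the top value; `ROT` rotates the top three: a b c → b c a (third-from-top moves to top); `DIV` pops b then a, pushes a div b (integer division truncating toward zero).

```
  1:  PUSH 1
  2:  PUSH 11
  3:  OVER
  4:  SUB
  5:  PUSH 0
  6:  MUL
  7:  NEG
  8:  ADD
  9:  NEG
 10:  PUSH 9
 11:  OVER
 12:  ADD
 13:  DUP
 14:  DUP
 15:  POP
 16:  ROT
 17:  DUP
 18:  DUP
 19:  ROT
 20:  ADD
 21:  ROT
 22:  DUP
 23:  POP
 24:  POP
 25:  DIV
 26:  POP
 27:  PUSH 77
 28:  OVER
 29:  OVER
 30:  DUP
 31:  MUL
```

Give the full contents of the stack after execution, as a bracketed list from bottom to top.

[8, 77, 8, 5929]

PUSH 1   1
PUSH 11  1 11
OVER     1 11 1
SUB      1 10
PUSH 0   1 10 0
MUL      1 0
NEG      1 0
ADD      1
NEG      -1
PUSH 9   -1 9
OVER     -1 9 -1
ADD      -1 8
DUP      -1 8 8
DUP      -1 8 8 8
POP      -1 8 8
ROT      8 8 -1
DUP      8 8 -1 -1
DUP      8 8 -1 -1 -1
ROT      8 8 -1 -1 -1
ADD      8 8 -1 -2
ROT      8 -1 -2 8
DUP      8 -1 -2 8 8
POP      8 -1 -2 8
POP      8 -1 -2
DIV      8 0
POP      8
PUSH 77  8 77
OVER     8 77 8
OVER     8 77 8 77
DUP      8 77 8 77 77
MUL      8 77 8 5929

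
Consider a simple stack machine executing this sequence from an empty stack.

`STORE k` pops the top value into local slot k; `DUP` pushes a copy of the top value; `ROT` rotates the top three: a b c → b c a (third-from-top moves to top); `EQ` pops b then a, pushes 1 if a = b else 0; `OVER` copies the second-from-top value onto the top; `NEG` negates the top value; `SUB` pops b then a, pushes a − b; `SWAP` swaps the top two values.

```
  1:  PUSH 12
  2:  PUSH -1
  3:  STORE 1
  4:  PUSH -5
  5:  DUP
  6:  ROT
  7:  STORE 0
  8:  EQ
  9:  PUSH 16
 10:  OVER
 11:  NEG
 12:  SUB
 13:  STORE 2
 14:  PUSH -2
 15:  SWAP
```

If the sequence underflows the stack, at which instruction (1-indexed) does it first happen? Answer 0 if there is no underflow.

PUSH 12 : 12
PUSH -1 : 12 -1
STORE 1 : 12
PUSH -5 : 12 -5
DUP     : 12 -5 -5
ROT     : -5 -5 12
STORE 0 : -5 -5
EQ      : 1
PUSH 16 : 1 16
OVER    : 1 16 1
NEG     : 1 16 -1
SUB     : 1 17
STORE 2 : 1
PUSH -2 : 1 -2
SWAP    : -2 1

0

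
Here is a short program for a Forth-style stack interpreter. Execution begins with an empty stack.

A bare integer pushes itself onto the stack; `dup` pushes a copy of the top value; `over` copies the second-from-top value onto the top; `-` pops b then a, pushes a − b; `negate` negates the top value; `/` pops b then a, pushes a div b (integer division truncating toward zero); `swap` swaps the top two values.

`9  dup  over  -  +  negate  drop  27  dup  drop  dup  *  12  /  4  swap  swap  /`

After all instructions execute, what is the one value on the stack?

9       [9]
dup     [9, 9]
over    [9, 9, 9]
-       [9, 0]
+       [9]
negate  [-9]
drop    []
27      [27]
dup     [27, 27]
drop    [27]
dup     [27, 27]
*       [729]
12      [729, 12]
/       [60]
4       [60, 4]
swap    [4, 60]
swap    [60, 4]
/       [15]

15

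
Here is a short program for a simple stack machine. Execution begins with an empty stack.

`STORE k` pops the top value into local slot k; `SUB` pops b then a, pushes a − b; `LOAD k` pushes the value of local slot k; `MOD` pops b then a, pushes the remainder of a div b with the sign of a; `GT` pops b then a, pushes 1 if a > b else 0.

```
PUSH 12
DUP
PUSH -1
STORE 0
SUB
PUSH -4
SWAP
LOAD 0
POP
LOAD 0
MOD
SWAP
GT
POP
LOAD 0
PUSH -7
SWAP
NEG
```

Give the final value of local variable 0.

PUSH 12 : 12
DUP     : 12 12
PUSH -1 : 12 12 -1
STORE 0 : 12 12
SUB     : 0
PUSH -4 : 0 -4
SWAP    : -4 0
LOAD 0  : -4 0 -1
POP     : -4 0
LOAD 0  : -4 0 -1
MOD     : -4 0
SWAP    : 0 -4
GT      : 1
POP     : (empty)
LOAD 0  : -1
PUSH -7 : -1 -7
SWAP    : -7 -1
NEG     : -7 1

-1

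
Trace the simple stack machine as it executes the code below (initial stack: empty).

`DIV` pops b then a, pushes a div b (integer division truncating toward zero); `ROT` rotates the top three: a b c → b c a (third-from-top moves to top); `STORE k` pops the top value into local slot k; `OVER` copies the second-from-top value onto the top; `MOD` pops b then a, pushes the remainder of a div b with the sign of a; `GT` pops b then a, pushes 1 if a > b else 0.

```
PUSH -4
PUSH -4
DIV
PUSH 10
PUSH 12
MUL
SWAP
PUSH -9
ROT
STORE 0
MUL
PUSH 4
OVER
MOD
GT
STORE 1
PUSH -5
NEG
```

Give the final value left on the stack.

5

PUSH -4 : [-4]
PUSH -4 : [-4, -4]
DIV     : [1]
PUSH 10 : [1, 10]
PUSH 12 : [1, 10, 12]
MUL     : [1, 120]
SWAP    : [120, 1]
PUSH -9 : [120, 1, -9]
ROT     : [1, -9, 120]
STORE 0 : [1, -9]
MUL     : [-9]
PUSH 4  : [-9, 4]
OVER    : [-9, 4, -9]
MOD     : [-9, 4]
GT      : [0]
STORE 1 : []
PUSH -5 : [-5]
NEG     : [5]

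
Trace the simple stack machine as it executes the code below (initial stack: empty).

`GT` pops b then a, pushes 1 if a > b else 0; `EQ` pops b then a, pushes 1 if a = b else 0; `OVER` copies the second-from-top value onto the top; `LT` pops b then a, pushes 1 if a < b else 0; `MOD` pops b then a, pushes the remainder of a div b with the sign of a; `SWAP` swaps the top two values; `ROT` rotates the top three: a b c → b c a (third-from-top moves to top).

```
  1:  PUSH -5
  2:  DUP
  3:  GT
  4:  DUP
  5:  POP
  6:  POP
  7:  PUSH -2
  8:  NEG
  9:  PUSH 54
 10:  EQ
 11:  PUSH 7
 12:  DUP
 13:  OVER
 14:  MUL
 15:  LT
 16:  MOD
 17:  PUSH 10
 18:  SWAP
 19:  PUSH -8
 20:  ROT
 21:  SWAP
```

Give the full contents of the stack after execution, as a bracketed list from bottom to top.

PUSH -5  [-5]
DUP      [-5, -5]
GT       [0]
DUP      [0, 0]
POP      [0]
POP      []
PUSH -2  [-2]
NEG      [2]
PUSH 54  [2, 54]
EQ       [0]
PUSH 7   [0, 7]
DUP      [0, 7, 7]
OVER     [0, 7, 7, 7]
MUL      [0, 7, 49]
LT       [0, 1]
MOD      [0]
PUSH 10  [0, 10]
SWAP     [10, 0]
PUSH -8  [10, 0, -8]
ROT      [0, -8, 10]
SWAP     [0, 10, -8]

[0, 10, -8]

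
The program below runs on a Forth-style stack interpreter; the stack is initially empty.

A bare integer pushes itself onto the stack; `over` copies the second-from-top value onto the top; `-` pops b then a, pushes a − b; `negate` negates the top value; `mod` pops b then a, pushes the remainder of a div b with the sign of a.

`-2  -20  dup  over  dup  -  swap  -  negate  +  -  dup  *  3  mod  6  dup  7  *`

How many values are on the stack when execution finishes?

-2     : -2
-20    : -2 -20
dup    : -2 -20 -20
over   : -2 -20 -20 -20
dup    : -2 -20 -20 -20 -20
-      : -2 -20 -20 0
swap   : -2 -20 0 -20
-      : -2 -20 20
negate : -2 -20 -20
+      : -2 -40
-      : 38
dup    : 38 38
*      : 1444
3      : 1444 3
mod    : 1
6      : 1 6
dup    : 1 6 6
7      : 1 6 6 7
*      : 1 6 42

3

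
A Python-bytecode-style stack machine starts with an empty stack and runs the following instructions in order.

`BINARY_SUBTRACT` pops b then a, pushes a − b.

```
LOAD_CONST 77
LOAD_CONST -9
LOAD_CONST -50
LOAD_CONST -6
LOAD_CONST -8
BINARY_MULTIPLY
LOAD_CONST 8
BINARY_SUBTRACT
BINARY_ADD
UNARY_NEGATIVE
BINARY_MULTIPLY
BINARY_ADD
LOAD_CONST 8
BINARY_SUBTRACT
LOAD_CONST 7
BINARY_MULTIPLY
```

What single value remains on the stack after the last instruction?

LOAD_CONST 77   → [77]
LOAD_CONST -9   → [77, -9]
LOAD_CONST -50  → [77, -9, -50]
LOAD_CONST -6   → [77, -9, -50, -6]
LOAD_CONST -8   → [77, -9, -50, -6, -8]
BINARY_MULTIPLY → [77, -9, -50, 48]
LOAD_CONST 8    → [77, -9, -50, 48, 8]
BINARY_SUBTRACT → [77, -9, -50, 40]
BINARY_ADD      → [77, -9, -10]
UNARY_NEGATIVE  → [77, -9, 10]
BINARY_MULTIPLY → [77, -90]
BINARY_ADD      → [-13]
LOAD_CONST 8    → [-13, 8]
BINARY_SUBTRACT → [-21]
LOAD_CONST 7    → [-21, 7]
BINARY_MULTIPLY → [-147]

-147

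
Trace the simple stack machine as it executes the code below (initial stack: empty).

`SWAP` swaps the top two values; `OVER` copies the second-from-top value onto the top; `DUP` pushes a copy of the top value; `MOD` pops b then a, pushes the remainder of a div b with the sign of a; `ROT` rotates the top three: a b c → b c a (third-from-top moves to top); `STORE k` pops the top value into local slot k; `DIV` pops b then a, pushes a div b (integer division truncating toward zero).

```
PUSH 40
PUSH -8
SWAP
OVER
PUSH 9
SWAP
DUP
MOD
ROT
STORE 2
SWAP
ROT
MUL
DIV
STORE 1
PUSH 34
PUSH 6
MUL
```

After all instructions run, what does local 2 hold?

40

PUSH 40 -> 40
PUSH -8 -> 40 -8
SWAP    -> -8 40
OVER    -> -8 40 -8
PUSH 9  -> -8 40 -8 9
SWAP    -> -8 40 9 -8
DUP     -> -8 40 9 -8 -8
MOD     -> -8 40 9 0
ROT     -> -8 9 0 40
STORE 2 -> -8 9 0
SWAP    -> -8 0 9
ROT     -> 0 9 -8
MUL     -> 0 -72
DIV     -> 0
STORE 1 -> (empty)
PUSH 34 -> 34
PUSH 6  -> 34 6
MUL     -> 204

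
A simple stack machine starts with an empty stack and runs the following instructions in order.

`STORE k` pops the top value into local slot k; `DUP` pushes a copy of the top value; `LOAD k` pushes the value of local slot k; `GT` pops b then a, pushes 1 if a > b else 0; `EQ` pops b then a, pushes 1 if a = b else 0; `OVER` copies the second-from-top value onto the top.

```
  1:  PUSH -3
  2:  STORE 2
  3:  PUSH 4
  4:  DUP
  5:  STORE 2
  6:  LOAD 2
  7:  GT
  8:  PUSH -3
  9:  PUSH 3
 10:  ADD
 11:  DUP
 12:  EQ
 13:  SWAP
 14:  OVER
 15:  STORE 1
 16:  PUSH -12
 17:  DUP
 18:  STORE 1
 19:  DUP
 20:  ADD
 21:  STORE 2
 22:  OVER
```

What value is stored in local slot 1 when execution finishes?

-12

PUSH -3  -> [-3]
STORE 2  -> []
PUSH 4   -> [4]
DUP      -> [4, 4]
STORE 2  -> [4]
LOAD 2   -> [4, 4]
GT       -> [0]
PUSH -3  -> [0, -3]
PUSH 3   -> [0, -3, 3]
ADD      -> [0, 0]
DUP      -> [0, 0, 0]
EQ       -> [0, 1]
SWAP     -> [1, 0]
OVER     -> [1, 0, 1]
STORE 1  -> [1, 0]
PUSH -12 -> [1, 0, -12]
DUP      -> [1, 0, -12, -12]
STORE 1  -> [1, 0, -12]
DUP      -> [1, 0, -12, -12]
ADD      -> [1, 0, -24]
STORE 2  -> [1, 0]
OVER     -> [1, 0, 1]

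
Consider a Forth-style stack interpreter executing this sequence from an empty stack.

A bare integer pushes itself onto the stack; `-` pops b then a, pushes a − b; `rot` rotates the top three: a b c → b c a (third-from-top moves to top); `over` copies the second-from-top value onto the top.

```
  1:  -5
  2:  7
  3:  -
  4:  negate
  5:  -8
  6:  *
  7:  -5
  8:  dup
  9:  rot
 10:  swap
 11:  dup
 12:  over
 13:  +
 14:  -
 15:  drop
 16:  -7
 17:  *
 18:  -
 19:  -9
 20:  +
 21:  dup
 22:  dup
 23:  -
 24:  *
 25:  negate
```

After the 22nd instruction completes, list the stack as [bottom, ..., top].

-5     -> -5
7      -> -5 7
-      -> -12
negate -> 12
-8     -> 12 -8
*      -> -96
-5     -> -96 -5
dup    -> -96 -5 -5
rot    -> -5 -5 -96
swap   -> -5 -96 -5
dup    -> -5 -96 -5 -5
over   -> -5 -96 -5 -5 -5
+      -> -5 -96 -5 -10
-      -> -5 -96 5
drop   -> -5 -96
-7     -> -5 -96 -7
*      -> -5 672
-      -> -677
-9     -> -677 -9
+      -> -686
dup    -> -686 -686
dup    -> -686 -686 -686

[-686, -686, -686]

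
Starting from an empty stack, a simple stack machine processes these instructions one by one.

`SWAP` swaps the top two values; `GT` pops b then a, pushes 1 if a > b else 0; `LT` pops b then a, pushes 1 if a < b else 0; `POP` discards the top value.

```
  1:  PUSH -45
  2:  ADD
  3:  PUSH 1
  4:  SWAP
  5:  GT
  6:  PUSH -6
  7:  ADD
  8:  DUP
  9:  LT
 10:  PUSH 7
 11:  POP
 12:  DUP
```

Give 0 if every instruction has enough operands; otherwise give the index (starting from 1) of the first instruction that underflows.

2

PUSH -45 : [-45]
ADD  — needs 2 operands, stack has 1 → underflow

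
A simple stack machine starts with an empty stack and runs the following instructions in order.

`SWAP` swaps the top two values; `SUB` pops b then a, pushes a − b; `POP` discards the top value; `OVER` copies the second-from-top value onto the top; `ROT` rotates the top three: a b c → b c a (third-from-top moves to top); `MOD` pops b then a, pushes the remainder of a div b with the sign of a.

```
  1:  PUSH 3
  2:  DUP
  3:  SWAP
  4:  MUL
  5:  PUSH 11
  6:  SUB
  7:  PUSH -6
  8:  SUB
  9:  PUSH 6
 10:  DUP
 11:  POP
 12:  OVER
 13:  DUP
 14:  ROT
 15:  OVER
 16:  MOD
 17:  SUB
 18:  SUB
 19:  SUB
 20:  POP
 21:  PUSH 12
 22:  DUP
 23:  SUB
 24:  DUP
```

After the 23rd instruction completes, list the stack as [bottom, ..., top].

[0]

PUSH 3   [3]
DUP      [3, 3]
SWAP     [3, 3]
MUL      [9]
PUSH 11  [9, 11]
SUB      [-2]
PUSH -6  [-2, -6]
SUB      [4]
PUSH 6   [4, 6]
DUP      [4, 6, 6]
POP      [4, 6]
OVER     [4, 6, 4]
DUP      [4, 6, 4, 4]
ROT      [4, 4, 4, 6]
OVER     [4, 4, 4, 6, 4]
MOD      [4, 4, 4, 2]
SUB      [4, 4, 2]
SUB      [4, 2]
SUB      [2]
POP      []
PUSH 12  [12]
DUP      [12, 12]
SUB      [0]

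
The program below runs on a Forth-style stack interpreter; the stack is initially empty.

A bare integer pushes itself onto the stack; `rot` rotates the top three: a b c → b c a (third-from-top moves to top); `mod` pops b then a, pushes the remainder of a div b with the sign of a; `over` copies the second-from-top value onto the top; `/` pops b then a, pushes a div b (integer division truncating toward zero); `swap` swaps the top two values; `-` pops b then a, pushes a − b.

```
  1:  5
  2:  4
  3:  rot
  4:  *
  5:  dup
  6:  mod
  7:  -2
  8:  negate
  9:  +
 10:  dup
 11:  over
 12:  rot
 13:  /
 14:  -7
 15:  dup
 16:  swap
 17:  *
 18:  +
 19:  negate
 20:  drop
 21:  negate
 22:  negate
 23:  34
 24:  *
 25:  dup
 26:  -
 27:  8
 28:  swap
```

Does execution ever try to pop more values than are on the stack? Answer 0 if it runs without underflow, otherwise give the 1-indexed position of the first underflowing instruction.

5 : 5
4 : 5 4
rot  — needs 3 operands, stack has 2 → underflow

3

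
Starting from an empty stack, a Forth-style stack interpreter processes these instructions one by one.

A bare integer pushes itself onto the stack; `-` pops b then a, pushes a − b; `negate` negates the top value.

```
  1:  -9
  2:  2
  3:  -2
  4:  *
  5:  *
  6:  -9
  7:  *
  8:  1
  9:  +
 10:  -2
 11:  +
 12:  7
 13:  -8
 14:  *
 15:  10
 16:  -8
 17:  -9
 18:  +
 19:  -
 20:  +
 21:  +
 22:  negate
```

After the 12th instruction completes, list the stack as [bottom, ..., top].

-9 : [-9]
2  : [-9, 2]
-2 : [-9, 2, -2]
*  : [-9, -4]
*  : [36]
-9 : [36, -9]
*  : [-324]
1  : [-324, 1]
+  : [-323]
-2 : [-323, -2]
+  : [-325]
7  : [-325, 7]

[-325, 7]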